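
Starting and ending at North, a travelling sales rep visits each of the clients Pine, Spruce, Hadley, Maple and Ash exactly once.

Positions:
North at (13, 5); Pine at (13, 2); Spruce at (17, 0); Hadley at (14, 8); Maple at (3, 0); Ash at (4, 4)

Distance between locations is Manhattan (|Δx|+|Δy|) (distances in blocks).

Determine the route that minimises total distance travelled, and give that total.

46 blocks — the shortest possible round trip.

With 5 stops there are 5!/2 = 60 distinct round trips (a route and its reverse cost the same).
North - Pine - Spruce - Hadley - Maple - Ash - North: 3+6+11+19+5+10 = 54
North - Pine - Spruce - Hadley - Ash - Maple - North: 3+6+11+14+5+15 = 54
North - Pine - Spruce - Maple - Hadley - Ash - North: 3+6+14+19+14+10 = 66
North - Pine - Spruce - Maple - Ash - Hadley - North: 3+6+14+5+14+4 = 46
North - Pine - Spruce - Ash - Hadley - Maple - North: 3+6+17+14+19+15 = 74
North - Pine - Spruce - Ash - Maple - Hadley - North: 3+6+17+5+19+4 = 54
North - Pine - Hadley - Spruce - Maple - Ash - North: 3+7+11+14+5+10 = 50
North - Pine - Hadley - Spruce - Ash - Maple - North: 3+7+11+17+5+15 = 58
North - Pine - Hadley - Maple - Spruce - Ash - North: 3+7+19+14+17+10 = 70
North - Pine - Hadley - Maple - Ash - Spruce - North: 3+7+19+5+17+9 = 60
North - Pine - Hadley - Ash - Spruce - Maple - North: 3+7+14+17+14+15 = 70
North - Pine - Hadley - Ash - Maple - Spruce - North: 3+7+14+5+14+9 = 52
North - Pine - Maple - Spruce - Hadley - Ash - North: 3+12+14+11+14+10 = 64
North - Pine - Maple - Spruce - Ash - Hadley - North: 3+12+14+17+14+4 = 64
… (46 more)
The minimum is 46.
One optimal route: North → Pine → Spruce → Maple → Ash → Hadley → North (or its reverse).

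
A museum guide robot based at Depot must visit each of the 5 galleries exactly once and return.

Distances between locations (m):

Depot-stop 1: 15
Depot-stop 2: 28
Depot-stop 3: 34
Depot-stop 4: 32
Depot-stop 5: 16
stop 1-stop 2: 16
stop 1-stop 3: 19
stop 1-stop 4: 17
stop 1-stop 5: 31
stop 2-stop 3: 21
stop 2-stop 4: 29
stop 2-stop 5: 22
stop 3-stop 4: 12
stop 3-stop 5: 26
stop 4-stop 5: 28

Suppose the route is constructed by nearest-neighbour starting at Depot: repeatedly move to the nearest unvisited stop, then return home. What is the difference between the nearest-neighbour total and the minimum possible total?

The nearest-neighbour route is 5 m longer than optimal.

Depot: stop 1=15, stop 5=16, stop 2=28, stop 4=32, stop 3=34 ⇒ stop 1
stop 1: stop 2=16, stop 4=17, stop 3=19, stop 5=31 ⇒ stop 2
stop 2: stop 3=21, stop 5=22, stop 4=29 ⇒ stop 3
stop 3: stop 4=12, stop 5=26 ⇒ stop 4
stop 4: stop 5=28 ⇒ stop 5
NN route Depot → stop 1 → stop 2 → stop 3 → stop 4 → stop 5 → Depot costs 108.
Optimal: Depot → stop 1 → stop 4 → stop 3 → stop 2 → stop 5 → Depot costs 103 (by enumerating all 60 distinct tours).
Excess = 108 − 103 = 5.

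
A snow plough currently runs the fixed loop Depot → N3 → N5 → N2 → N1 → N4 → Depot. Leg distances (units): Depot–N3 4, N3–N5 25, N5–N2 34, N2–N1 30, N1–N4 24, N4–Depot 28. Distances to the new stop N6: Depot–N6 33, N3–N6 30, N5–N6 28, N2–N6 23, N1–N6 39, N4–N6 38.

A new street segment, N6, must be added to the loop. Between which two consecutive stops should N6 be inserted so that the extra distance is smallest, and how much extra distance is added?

Adding 17 by placing N6 on the N5–N2 leg.

Insertion cost between consecutive stops i–j is d(i,N6) + d(N6,j) − d(i,j):
  between Depot and N3: 33 + 30 − 4 = 59
  between N3 and N5: 30 + 28 − 25 = 33
  between N5 and N2: 28 + 23 − 34 = 17
  between N2 and N1: 23 + 39 − 30 = 32
  between N1 and N4: 39 + 38 − 24 = 53
  between N4 and Depot: 38 + 33 − 28 = 43
Cheapest insertion is between N5 and N2, adding 17.
New total = 145 + 17 = 162.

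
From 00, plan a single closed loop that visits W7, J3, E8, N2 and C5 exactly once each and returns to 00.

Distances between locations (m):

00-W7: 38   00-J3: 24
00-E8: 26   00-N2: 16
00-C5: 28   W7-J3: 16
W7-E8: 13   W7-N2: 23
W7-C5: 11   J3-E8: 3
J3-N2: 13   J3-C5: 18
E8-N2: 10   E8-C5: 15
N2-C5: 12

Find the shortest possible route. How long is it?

With 5 stops there are 5!/2 = 60 distinct round trips (a route and its reverse cost the same).
00→W7→J3→E8→N2→C5→00: 38+16+3+10+12+28 = 107
00→W7→J3→E8→C5→N2→00: 38+16+3+15+12+16 = 100
00→W7→J3→N2→E8→C5→00: 38+16+13+10+15+28 = 120
00→W7→J3→N2→C5→E8→00: 38+16+13+12+15+26 = 120
00→W7→J3→C5→E8→N2→00: 38+16+18+15+10+16 = 113
00→W7→J3→C5→N2→E8→00: 38+16+18+12+10+26 = 120
00→W7→E8→J3→N2→C5→00: 38+13+3+13+12+28 = 107
00→W7→E8→J3→C5→N2→00: 38+13+3+18+12+16 = 100
00→W7→E8→N2→J3→C5→00: 38+13+10+13+18+28 = 120
00→W7→E8→N2→C5→J3→00: 38+13+10+12+18+24 = 115
00→W7→E8→C5→J3→N2→00: 38+13+15+18+13+16 = 113
00→W7→E8→C5→N2→J3→00: 38+13+15+12+13+24 = 115
00→W7→N2→J3→E8→C5→00: 38+23+13+3+15+28 = 120
00→W7→N2→J3→C5→E8→00: 38+23+13+18+15+26 = 133
… (46 more)
00→J3→E8→W7→C5→N2→00: 24+3+13+11+12+16 = 79  ← best
The minimum is 79.
One optimal route: 00 → J3 → E8 → W7 → C5 → N2 → 00 (or its reverse).

Minimum total distance: 79 m.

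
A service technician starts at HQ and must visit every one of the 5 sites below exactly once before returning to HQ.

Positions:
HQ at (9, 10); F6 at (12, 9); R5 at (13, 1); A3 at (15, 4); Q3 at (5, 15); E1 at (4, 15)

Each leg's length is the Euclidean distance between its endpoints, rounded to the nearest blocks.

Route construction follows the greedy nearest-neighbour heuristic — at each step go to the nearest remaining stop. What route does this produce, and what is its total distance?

From HQ: distances to unvisited — F6=3, Q3=6, E1=7, A3=8, R5=10. Nearest is F6 (3).
From F6: distances to unvisited — A3=6, R5=8, Q3=9, E1=10. Nearest is A3 (6).
From A3: distances to unvisited — R5=4, Q3=15, E1=16. Nearest is R5 (4).
From R5: distances to unvisited — Q3=16, E1=17. Nearest is Q3 (16).
From Q3: distances to unvisited — E1=1. Nearest is E1 (1).
Return E1→HQ: 7.
Total = 3 + 6 + 4 + 16 + 1 + 7 = 37.

Total distance 37 blocks via the nearest-neighbour route HQ → F6 → A3 → R5 → Q3 → E1 → HQ.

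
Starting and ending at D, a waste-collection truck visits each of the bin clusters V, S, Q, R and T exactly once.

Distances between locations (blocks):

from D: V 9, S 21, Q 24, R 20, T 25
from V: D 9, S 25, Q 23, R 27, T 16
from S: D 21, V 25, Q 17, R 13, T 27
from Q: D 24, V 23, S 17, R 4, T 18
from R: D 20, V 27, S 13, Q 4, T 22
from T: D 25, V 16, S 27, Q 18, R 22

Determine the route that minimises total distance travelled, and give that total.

Minimum total distance: 81 blocks.

There are 60 distinct closed tours to check (reversals are equivalent).
D-V-S-Q-R-T-D: 9+25+17+4+22+25 = 102
D-V-S-Q-T-R-D: 9+25+17+18+22+20 = 111
D-V-S-R-Q-T-D: 9+25+13+4+18+25 = 94
D-V-S-R-T-Q-D: 9+25+13+22+18+24 = 111
D-V-S-T-Q-R-D: 9+25+27+18+4+20 = 103
D-V-S-T-R-Q-D: 9+25+27+22+4+24 = 111
D-V-Q-S-R-T-D: 9+23+17+13+22+25 = 109
D-V-Q-S-T-R-D: 9+23+17+27+22+20 = 118
D-V-Q-R-S-T-D: 9+23+4+13+27+25 = 101
D-V-Q-R-T-S-D: 9+23+4+22+27+21 = 106
D-V-Q-T-S-R-D: 9+23+18+27+13+20 = 110
D-V-Q-T-R-S-D: 9+23+18+22+13+21 = 106
D-V-R-S-Q-T-D: 9+27+13+17+18+25 = 109
D-V-R-S-T-Q-D: 9+27+13+27+18+24 = 118
… (46 more)
D-V-T-Q-R-S-D: 9+16+18+4+13+21 = 81  ← best
The minimum is 81.
One optimal route: D → V → T → Q → R → S → D (or its reverse).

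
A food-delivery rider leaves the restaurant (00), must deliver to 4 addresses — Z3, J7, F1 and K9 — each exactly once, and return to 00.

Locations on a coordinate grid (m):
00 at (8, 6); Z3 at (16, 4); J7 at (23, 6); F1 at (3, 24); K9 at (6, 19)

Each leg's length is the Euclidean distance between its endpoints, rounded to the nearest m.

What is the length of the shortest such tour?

With 4 stops there are 4!/2 = 12 distinct round trips (a route and its reverse cost the same).
00 - Z3 - J7 - F1 - K9 - 00: 8+7+27+6+13 = 61
00 - Z3 - J7 - K9 - F1 - 00: 8+7+21+6+19 = 61
00 - Z3 - F1 - J7 - K9 - 00: 8+24+27+21+13 = 93
00 - Z3 - F1 - K9 - J7 - 00: 8+24+6+21+15 = 74
00 - Z3 - K9 - J7 - F1 - 00: 8+18+21+27+19 = 93
00 - Z3 - K9 - F1 - J7 - 00: 8+18+6+27+15 = 74
00 - J7 - Z3 - F1 - K9 - 00: 15+7+24+6+13 = 65
00 - J7 - Z3 - K9 - F1 - 00: 15+7+18+6+19 = 65
00 - J7 - F1 - Z3 - K9 - 00: 15+27+24+18+13 = 97
00 - J7 - K9 - Z3 - F1 - 00: 15+21+18+24+19 = 97
00 - F1 - Z3 - J7 - K9 - 00: 19+24+7+21+13 = 84
00 - F1 - J7 - Z3 - K9 - 00: 19+27+7+18+13 = 84
The minimum is 61.
One optimal route: 00 → Z3 → J7 → F1 → K9 → 00 (or its reverse).

61 m — the shortest possible round trip.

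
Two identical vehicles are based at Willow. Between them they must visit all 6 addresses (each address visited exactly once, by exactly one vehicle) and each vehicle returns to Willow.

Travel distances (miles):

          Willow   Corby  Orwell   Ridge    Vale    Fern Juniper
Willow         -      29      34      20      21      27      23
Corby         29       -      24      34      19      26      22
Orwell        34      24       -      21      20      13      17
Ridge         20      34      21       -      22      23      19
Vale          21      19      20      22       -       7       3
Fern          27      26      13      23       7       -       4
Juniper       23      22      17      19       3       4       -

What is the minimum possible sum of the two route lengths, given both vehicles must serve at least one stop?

134 miles — the smallest possible combined total.

There are 2^5 − 1 = 31 ways to divide the 6 stops into two non-empty groups. For each, the best each vehicle can do is its own shortest tour through its group:
  {Corby} + {Orwell, Ridge, Vale, Fern, Juniper}: 58 + 82 = 140
  {Orwell} + {Corby, Ridge, Vale, Fern, Juniper}: 68 + 98 = 166
  {Corby, Orwell} + {Ridge, Vale, Fern, Juniper}: 87 + 71 = 158
  {Ridge} + {Corby, Orwell, Vale, Fern, Juniper}: 40 + 94 = 134
  {Corby, Ridge} + {Orwell, Vale, Fern, Juniper}: 83 + 75 = 158
  {Orwell, Ridge} + {Corby, Vale, Fern, Juniper}: 75 + 82 = 157
  … (31 splits in total)
Best: vehicle 1 Willow → Ridge → Willow = 40; vehicle 2 Willow → Corby → Orwell → Fern → Juniper → Vale → Willow = 94; combined 134.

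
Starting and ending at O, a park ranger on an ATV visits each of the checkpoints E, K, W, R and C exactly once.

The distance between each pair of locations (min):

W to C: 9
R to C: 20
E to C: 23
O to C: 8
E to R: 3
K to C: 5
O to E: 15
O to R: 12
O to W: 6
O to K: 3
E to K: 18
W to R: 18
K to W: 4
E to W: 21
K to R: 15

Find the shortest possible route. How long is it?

Shortest round trip = 53 min.

With 5 stops there are 5!/2 = 60 distinct round trips (a route and its reverse cost the same).
O - E - K - W - R - C - O: 15+18+4+18+20+8 = 83
O - E - K - W - C - R - O: 15+18+4+9+20+12 = 78
O - E - K - R - W - C - O: 15+18+15+18+9+8 = 83
O - E - K - R - C - W - O: 15+18+15+20+9+6 = 83
O - E - K - C - W - R - O: 15+18+5+9+18+12 = 77
O - E - K - C - R - W - O: 15+18+5+20+18+6 = 82
O - E - W - K - R - C - O: 15+21+4+15+20+8 = 83
O - E - W - K - C - R - O: 15+21+4+5+20+12 = 77
O - E - W - R - K - C - O: 15+21+18+15+5+8 = 82
O - E - W - R - C - K - O: 15+21+18+20+5+3 = 82
O - E - W - C - K - R - O: 15+21+9+5+15+12 = 77
O - E - W - C - R - K - O: 15+21+9+20+15+3 = 83
O - E - R - K - W - C - O: 15+3+15+4+9+8 = 54
O - E - R - K - C - W - O: 15+3+15+5+9+6 = 53
… (46 more)
The minimum is 53.
One optimal route: O → E → R → K → C → W → O (or its reverse).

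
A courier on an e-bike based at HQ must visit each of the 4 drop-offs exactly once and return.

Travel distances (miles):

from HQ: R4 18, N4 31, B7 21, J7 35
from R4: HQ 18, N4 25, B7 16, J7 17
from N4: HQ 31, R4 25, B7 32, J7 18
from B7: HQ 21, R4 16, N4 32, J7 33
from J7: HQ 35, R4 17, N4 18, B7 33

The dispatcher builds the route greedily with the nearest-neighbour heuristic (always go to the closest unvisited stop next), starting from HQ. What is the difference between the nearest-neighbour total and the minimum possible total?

From HQ: R4=18, B7=21, N4=31, J7=35 → choose R4 (18).
From R4: B7=16, J7=17, N4=25 → choose B7 (16).
From B7: N4=32, J7=33 → choose N4 (32).
From N4: J7=18 → choose J7 (18).
NN route HQ → R4 → B7 → N4 → J7 → HQ costs 119.
Optimal: HQ → N4 → J7 → R4 → B7 → HQ costs 103 (by enumerating all 12 distinct tours).
Excess = 119 − 103 = 16.

Excess over optimum: 16 miles.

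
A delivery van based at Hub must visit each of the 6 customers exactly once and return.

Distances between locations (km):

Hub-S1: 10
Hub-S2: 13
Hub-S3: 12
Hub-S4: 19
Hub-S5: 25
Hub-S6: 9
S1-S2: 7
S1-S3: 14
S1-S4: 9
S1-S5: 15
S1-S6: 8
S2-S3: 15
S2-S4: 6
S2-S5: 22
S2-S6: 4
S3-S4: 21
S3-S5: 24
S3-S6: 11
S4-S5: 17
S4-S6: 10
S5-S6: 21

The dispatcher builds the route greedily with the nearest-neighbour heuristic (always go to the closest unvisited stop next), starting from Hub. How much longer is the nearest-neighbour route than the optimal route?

From Hub: S6=9, S1=10, S3=12, S2=13, S4=19, S5=25 → choose S6 (9).
From S6: S2=4, S1=8, S4=10, S3=11, S5=21 → choose S2 (4).
From S2: S4=6, S1=7, S3=15, S5=22 → choose S4 (6).
From S4: S1=9, S5=17, S3=21 → choose S1 (9).
From S1: S3=14, S5=15 → choose S3 (14).
From S3: S5=24 → choose S5 (24).
NN route Hub → S6 → S2 → S4 → S1 → S3 → S5 → Hub costs 91.
Optimal: Hub → S1 → S5 → S4 → S2 → S6 → S3 → Hub costs 75 (by enumerating all 360 distinct tours).
Excess = 91 − 75 = 16.

Excess over optimum: 16 km.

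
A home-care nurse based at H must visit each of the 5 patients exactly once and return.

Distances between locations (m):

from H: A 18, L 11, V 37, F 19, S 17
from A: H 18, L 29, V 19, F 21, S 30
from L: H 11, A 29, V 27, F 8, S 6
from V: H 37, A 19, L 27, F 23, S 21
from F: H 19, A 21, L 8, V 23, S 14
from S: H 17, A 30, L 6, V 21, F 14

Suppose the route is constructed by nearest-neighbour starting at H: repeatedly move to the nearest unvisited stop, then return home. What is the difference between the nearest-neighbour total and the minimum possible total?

From H: L=11, S=17, A=18, F=19, V=37 → choose L (11).
From L: S=6, F=8, V=27, A=29 → choose S (6).
From S: F=14, V=21, A=30 → choose F (14).
From F: A=21, V=23 → choose A (21).
From A: V=19 → choose V (19).
NN route H → L → S → F → A → V → H costs 108.
Optimal: H → A → V → F → L → S → H costs 91 (by enumerating all 60 distinct tours).
Excess = 108 − 91 = 17.

Excess over optimum: 17 m.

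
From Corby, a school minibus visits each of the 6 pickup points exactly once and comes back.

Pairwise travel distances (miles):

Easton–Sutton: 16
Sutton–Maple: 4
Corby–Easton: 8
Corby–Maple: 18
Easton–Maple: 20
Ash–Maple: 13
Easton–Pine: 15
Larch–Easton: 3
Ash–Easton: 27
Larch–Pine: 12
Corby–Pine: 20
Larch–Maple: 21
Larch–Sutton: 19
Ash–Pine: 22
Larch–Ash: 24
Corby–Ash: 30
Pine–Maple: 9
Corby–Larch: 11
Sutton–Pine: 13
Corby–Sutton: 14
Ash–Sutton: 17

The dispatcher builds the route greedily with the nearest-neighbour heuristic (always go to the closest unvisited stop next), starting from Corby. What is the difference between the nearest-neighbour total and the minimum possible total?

The nearest-neighbour route is 7 miles longer than optimal.

From Corby: Easton=8, Larch=11, Sutton=14, Maple=18, Pine=20, Ash=30 → choose Easton (8).
From Easton: Larch=3, Pine=15, Sutton=16, Maple=20, Ash=27 → choose Larch (3).
From Larch: Pine=12, Sutton=19, Maple=21, Ash=24 → choose Pine (12).
From Pine: Maple=9, Sutton=13, Ash=22 → choose Maple (9).
From Maple: Sutton=4, Ash=13 → choose Sutton (4).
From Sutton: Ash=17 → choose Ash (17).
NN route Corby → Easton → Larch → Pine → Maple → Sutton → Ash → Corby costs 83.
Optimal: Corby → Easton → Larch → Pine → Ash → Maple → Sutton → Corby costs 76 (by enumerating all 360 distinct tours).
Excess = 83 − 76 = 7.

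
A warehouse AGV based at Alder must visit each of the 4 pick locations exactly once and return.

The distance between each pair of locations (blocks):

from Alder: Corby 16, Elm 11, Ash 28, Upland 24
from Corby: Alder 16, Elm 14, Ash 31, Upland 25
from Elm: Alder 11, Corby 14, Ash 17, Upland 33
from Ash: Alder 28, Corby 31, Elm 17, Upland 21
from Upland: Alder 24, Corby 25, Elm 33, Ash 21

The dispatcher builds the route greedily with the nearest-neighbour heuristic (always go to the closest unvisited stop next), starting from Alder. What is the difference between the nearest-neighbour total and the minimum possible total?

Excess over optimum: 9 blocks.

From Alder: Elm=11, Corby=16, Upland=24, Ash=28 → choose Elm (11).
From Elm: Corby=14, Ash=17, Upland=33 → choose Corby (14).
From Corby: Upland=25, Ash=31 → choose Upland (25).
From Upland: Ash=21 → choose Ash (21).
NN route Alder → Elm → Corby → Upland → Ash → Alder costs 99.
Optimal: Alder → Corby → Upland → Ash → Elm → Alder costs 90 (by enumerating all 12 distinct tours).
Excess = 99 − 90 = 9.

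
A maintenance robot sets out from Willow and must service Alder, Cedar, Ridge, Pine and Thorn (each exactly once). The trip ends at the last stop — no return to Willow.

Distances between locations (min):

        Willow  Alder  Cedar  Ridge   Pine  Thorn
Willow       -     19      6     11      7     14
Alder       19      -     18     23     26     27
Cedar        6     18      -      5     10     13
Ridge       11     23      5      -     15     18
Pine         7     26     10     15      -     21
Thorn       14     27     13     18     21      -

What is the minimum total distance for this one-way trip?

Shortest open route: 67 min.

There are 5! = 120 possible orderings.
Willow → Alder → Cedar → Ridge → Pine → Thorn: 19+18+5+15+21 = 78
Willow → Alder → Cedar → Ridge → Thorn → Pine: 19+18+5+18+21 = 81
Willow → Alder → Cedar → Pine → Ridge → Thorn: 19+18+10+15+18 = 80
Willow → Alder → Cedar → Pine → Thorn → Ridge: 19+18+10+21+18 = 86
Willow → Alder → Cedar → Thorn → Ridge → Pine: 19+18+13+18+15 = 83
Willow → Alder → Cedar → Thorn → Pine → Ridge: 19+18+13+21+15 = 86
Willow → Alder → Ridge → Cedar → Pine → Thorn: 19+23+5+10+21 = 78
Willow → Alder → Ridge → Cedar → Thorn → Pine: 19+23+5+13+21 = 81
Willow → Alder → Ridge → Pine → Cedar → Thorn: 19+23+15+10+13 = 80
Willow → Alder → Ridge → Pine → Thorn → Cedar: 19+23+15+21+13 = 91
Willow → Alder → Ridge → Thorn → Cedar → Pine: 19+23+18+13+10 = 83
Willow → Alder → Ridge → Thorn → Pine → Cedar: 19+23+18+21+10 = 91
Willow → Alder → Pine → Cedar → Ridge → Thorn: 19+26+10+5+18 = 78
Willow → Alder → Pine → Cedar → Thorn → Ridge: 19+26+10+13+18 = 86
… (106 more)
Willow → Pine → Cedar → Ridge → Thorn → Alder: 7+10+5+18+27 = 67  ← best
The minimum is 67.
One shortest path: Willow → Pine → Cedar → Ridge → Thorn → Alder.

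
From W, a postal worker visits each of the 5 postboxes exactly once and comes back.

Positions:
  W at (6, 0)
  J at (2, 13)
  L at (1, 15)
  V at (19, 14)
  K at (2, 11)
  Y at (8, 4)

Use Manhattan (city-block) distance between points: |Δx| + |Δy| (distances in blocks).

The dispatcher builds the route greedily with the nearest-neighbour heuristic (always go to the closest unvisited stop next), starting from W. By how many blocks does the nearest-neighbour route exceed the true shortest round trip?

4 blocks longer than the optimal tour.

From W: Y=6, K=15, J=17, L=20, V=27 → choose Y (6).
From Y: K=13, J=15, L=18, V=21 → choose K (13).
From K: J=2, L=5, V=20 → choose J (2).
From J: L=3, V=18 → choose L (3).
From L: V=19 → choose V (19).
NN route W → Y → K → J → L → V → W costs 70.
Optimal: W → K → J → L → V → Y → W costs 66 (by enumerating all 60 distinct tours).
Excess = 70 − 66 = 4.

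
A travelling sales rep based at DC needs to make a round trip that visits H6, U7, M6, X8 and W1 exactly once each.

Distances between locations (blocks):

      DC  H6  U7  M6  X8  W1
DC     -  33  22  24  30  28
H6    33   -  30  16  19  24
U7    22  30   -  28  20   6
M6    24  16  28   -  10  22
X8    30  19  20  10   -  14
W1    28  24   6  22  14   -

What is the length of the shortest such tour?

With 5 stops there are 5!/2 = 60 distinct round trips (a route and its reverse cost the same).
DC → H6 → U7 → M6 → X8 → W1 → DC: 33+30+28+10+14+28 = 143
DC → H6 → U7 → M6 → W1 → X8 → DC: 33+30+28+22+14+30 = 157
DC → H6 → U7 → X8 → M6 → W1 → DC: 33+30+20+10+22+28 = 143
DC → H6 → U7 → X8 → W1 → M6 → DC: 33+30+20+14+22+24 = 143
DC → H6 → U7 → W1 → M6 → X8 → DC: 33+30+6+22+10+30 = 131
DC → H6 → U7 → W1 → X8 → M6 → DC: 33+30+6+14+10+24 = 117
DC → H6 → M6 → U7 → X8 → W1 → DC: 33+16+28+20+14+28 = 139
DC → H6 → M6 → U7 → W1 → X8 → DC: 33+16+28+6+14+30 = 127
DC → H6 → M6 → X8 → U7 → W1 → DC: 33+16+10+20+6+28 = 113
DC → H6 → M6 → X8 → W1 → U7 → DC: 33+16+10+14+6+22 = 101
DC → H6 → M6 → W1 → U7 → X8 → DC: 33+16+22+6+20+30 = 127
DC → H6 → M6 → W1 → X8 → U7 → DC: 33+16+22+14+20+22 = 127
DC → H6 → X8 → U7 → M6 → W1 → DC: 33+19+20+28+22+28 = 150
DC → H6 → X8 → U7 → W1 → M6 → DC: 33+19+20+6+22+24 = 124
… (46 more)
The minimum is 101.
One optimal route: DC → H6 → M6 → X8 → W1 → U7 → DC (or its reverse).

Minimum total distance: 101 blocks.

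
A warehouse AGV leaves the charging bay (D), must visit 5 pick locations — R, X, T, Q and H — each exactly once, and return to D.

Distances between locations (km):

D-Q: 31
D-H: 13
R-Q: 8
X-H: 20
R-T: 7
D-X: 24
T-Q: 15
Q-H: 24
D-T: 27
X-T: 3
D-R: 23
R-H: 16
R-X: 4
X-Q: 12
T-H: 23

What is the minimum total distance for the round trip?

There are 60 distinct closed tours to check (reversals are equivalent).
D-R-X-T-Q-H-D: 23+4+3+15+24+13 = 82
D-R-X-T-H-Q-D: 23+4+3+23+24+31 = 108
D-R-X-Q-T-H-D: 23+4+12+15+23+13 = 90
D-R-X-Q-H-T-D: 23+4+12+24+23+27 = 113
D-R-X-H-T-Q-D: 23+4+20+23+15+31 = 116
D-R-X-H-Q-T-D: 23+4+20+24+15+27 = 113
D-R-T-X-Q-H-D: 23+7+3+12+24+13 = 82
D-R-T-X-H-Q-D: 23+7+3+20+24+31 = 108
D-R-T-Q-X-H-D: 23+7+15+12+20+13 = 90
D-R-T-Q-H-X-D: 23+7+15+24+20+24 = 113
D-R-T-H-X-Q-D: 23+7+23+20+12+31 = 116
D-R-T-H-Q-X-D: 23+7+23+24+12+24 = 113
D-R-Q-X-T-H-D: 23+8+12+3+23+13 = 82
D-R-Q-X-H-T-D: 23+8+12+20+23+27 = 113
… (46 more)
D-X-T-R-Q-H-D: 24+3+7+8+24+13 = 79  ← best
The minimum is 79.
One optimal route: D → X → T → R → Q → H → D (or its reverse).

Shortest round trip = 79 km.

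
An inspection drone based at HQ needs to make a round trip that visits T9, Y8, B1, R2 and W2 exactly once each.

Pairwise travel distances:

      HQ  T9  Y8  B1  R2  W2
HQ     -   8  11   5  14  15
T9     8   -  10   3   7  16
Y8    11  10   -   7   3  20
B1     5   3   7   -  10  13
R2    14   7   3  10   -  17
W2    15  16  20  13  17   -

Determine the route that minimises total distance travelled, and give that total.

Shortest round trip = 52.

With 5 stops there are 5!/2 = 60 distinct round trips (a route and its reverse cost the same).
HQ-T9-Y8-B1-R2-W2-HQ: 8+10+7+10+17+15 = 67
HQ-T9-Y8-B1-W2-R2-HQ: 8+10+7+13+17+14 = 69
HQ-T9-Y8-R2-B1-W2-HQ: 8+10+3+10+13+15 = 59
HQ-T9-Y8-R2-W2-B1-HQ: 8+10+3+17+13+5 = 56
HQ-T9-Y8-W2-B1-R2-HQ: 8+10+20+13+10+14 = 75
HQ-T9-Y8-W2-R2-B1-HQ: 8+10+20+17+10+5 = 70
HQ-T9-B1-Y8-R2-W2-HQ: 8+3+7+3+17+15 = 53
HQ-T9-B1-Y8-W2-R2-HQ: 8+3+7+20+17+14 = 69
HQ-T9-B1-R2-Y8-W2-HQ: 8+3+10+3+20+15 = 59
HQ-T9-B1-R2-W2-Y8-HQ: 8+3+10+17+20+11 = 69
HQ-T9-B1-W2-Y8-R2-HQ: 8+3+13+20+3+14 = 61
HQ-T9-B1-W2-R2-Y8-HQ: 8+3+13+17+3+11 = 55
HQ-T9-R2-Y8-B1-W2-HQ: 8+7+3+7+13+15 = 53
HQ-T9-R2-Y8-W2-B1-HQ: 8+7+3+20+13+5 = 56
… (46 more)
HQ-Y8-R2-T9-B1-W2-HQ: 11+3+7+3+13+15 = 52  ← best
The minimum is 52.
One optimal route: HQ → Y8 → R2 → T9 → B1 → W2 → HQ (or its reverse).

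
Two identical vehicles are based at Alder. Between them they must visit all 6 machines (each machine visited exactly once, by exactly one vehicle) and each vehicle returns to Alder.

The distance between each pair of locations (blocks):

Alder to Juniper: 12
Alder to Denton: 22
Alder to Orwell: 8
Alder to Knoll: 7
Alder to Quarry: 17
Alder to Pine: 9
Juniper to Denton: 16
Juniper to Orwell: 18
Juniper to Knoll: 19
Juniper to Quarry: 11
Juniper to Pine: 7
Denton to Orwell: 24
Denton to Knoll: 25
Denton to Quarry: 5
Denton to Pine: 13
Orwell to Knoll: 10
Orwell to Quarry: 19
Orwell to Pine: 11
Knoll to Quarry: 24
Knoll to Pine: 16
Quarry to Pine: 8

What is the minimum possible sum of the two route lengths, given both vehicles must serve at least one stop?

There are 2^5 − 1 = 31 ways to divide the 6 stops into two non-empty groups. For each, the best each vehicle can do is its own shortest tour through its group:
  {Juniper} + {Denton, Orwell, Knoll, Quarry, Pine}: 24 + 63 = 87
  {Denton} + {Juniper, Orwell, Knoll, Quarry, Pine}: 44 + 59 = 103
  {Juniper, Denton} + {Orwell, Knoll, Quarry, Pine}: 50 + 53 = 103
  {Orwell} + {Juniper, Denton, Knoll, Quarry, Pine}: 16 + 64 = 80
  {Juniper, Orwell} + {Denton, Knoll, Quarry, Pine}: 38 + 54 = 92
  {Denton, Orwell} + {Juniper, Knoll, Quarry, Pine}: 54 + 54 = 108
  … (31 splits in total)
  {Knoll} + {Juniper, Denton, Orwell, Quarry, Pine}: 14 + 60 = 74  ← best
Best: vehicle 1 Alder → Knoll → Alder = 14; vehicle 2 Alder → Juniper → Denton → Quarry → Pine → Orwell → Alder = 60; combined 74.

74 blocks — the smallest possible combined total.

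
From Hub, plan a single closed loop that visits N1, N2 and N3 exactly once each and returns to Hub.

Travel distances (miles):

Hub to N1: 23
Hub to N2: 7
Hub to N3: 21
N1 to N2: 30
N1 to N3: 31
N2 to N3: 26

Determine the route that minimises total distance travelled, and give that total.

Minimum total distance: 87 miles.

With 3 stops there are 3!/2 = 3 distinct round trips (a route and its reverse cost the same).
Hub-N1-N2-N3-Hub: 23+30+26+21 = 100
Hub-N1-N3-N2-Hub: 23+31+26+7 = 87
Hub-N2-N1-N3-Hub: 7+30+31+21 = 89
The minimum is 87.
One optimal route: Hub → N1 → N3 → N2 → Hub (or its reverse).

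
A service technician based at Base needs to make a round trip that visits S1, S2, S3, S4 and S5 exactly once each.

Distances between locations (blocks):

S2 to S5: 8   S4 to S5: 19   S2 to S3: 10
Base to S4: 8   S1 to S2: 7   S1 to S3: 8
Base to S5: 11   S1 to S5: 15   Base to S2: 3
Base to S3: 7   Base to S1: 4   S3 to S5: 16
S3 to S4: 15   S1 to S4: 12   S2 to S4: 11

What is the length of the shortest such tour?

Minimum total distance: 55 blocks.

Base→S1→S2→S3→S4→S5→Base: 4+7+10+15+19+11 = 66
Base→S1→S2→S3→S5→S4→Base: 4+7+10+16+19+8 = 64
Base→S1→S2→S4→S3→S5→Base: 4+7+11+15+16+11 = 64
Base→S1→S2→S4→S5→S3→Base: 4+7+11+19+16+7 = 64
Base→S1→S2→S5→S3→S4→Base: 4+7+8+16+15+8 = 58
Base→S1→S2→S5→S4→S3→Base: 4+7+8+19+15+7 = 60
Base→S1→S3→S2→S4→S5→Base: 4+8+10+11+19+11 = 63
Base→S1→S3→S2→S5→S4→Base: 4+8+10+8+19+8 = 57
Base→S1→S3→S4→S2→S5→Base: 4+8+15+11+8+11 = 57
Base→S1→S3→S4→S5→S2→Base: 4+8+15+19+8+3 = 57
Base→S1→S3→S5→S2→S4→Base: 4+8+16+8+11+8 = 55
Base→S1→S3→S5→S4→S2→Base: 4+8+16+19+11+3 = 61
Base→S1→S4→S2→S3→S5→Base: 4+12+11+10+16+11 = 64
Base→S1→S4→S2→S5→S3→Base: 4+12+11+8+16+7 = 58
… (46 more)
The minimum is 55.
One optimal route: Base → S1 → S3 → S5 → S2 → S4 → Base (or its reverse).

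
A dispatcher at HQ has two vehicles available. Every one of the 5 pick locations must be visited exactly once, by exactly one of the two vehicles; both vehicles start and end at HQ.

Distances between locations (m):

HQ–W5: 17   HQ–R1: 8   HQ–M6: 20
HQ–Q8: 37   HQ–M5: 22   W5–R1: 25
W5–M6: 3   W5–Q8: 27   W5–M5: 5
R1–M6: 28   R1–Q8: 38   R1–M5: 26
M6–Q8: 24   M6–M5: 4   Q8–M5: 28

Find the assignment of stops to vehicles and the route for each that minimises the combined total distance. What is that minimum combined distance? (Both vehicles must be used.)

Check every non-empty split of the stops between the two vehicles; for each half take its own optimal tour:
  {W5} + {R1, M6, Q8, M5}: 34 + 96 = 130
  {R1} + {W5, M6, Q8, M5}: 16 + 87 = 103
  {W5, R1} + {M6, Q8, M5}: 50 + 87 = 137
  {M6} + {W5, R1, Q8, M5}: 40 + 96 = 136
  {W5, M6} + {R1, Q8, M5}: 40 + 96 = 136
  {R1, M6} + {W5, Q8, M5}: 56 + 87 = 143
  … (15 splits in total)
Best: vehicle 1 HQ → R1 → HQ = 16; vehicle 2 HQ → W5 → M5 → M6 → Q8 → HQ = 87; combined 103.

Minimum combined distance: 103 m.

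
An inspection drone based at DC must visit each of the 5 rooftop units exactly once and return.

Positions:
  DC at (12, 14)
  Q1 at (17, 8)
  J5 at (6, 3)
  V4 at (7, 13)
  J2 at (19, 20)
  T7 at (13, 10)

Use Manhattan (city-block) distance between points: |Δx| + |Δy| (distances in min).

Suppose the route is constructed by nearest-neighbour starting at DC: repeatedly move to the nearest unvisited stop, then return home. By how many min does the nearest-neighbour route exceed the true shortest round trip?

8 min longer than the optimal tour.

DC: T7=5, V4=6, Q1=11, J2=13, J5=17 ⇒ T7
T7: Q1=6, V4=9, J5=14, J2=16 ⇒ Q1
Q1: J2=14, V4=15, J5=16 ⇒ J2
J2: V4=19, J5=30 ⇒ V4
V4: J5=11 ⇒ J5
NN route DC → T7 → Q1 → J2 → V4 → J5 → DC costs 72.
Optimal: DC → V4 → J5 → T7 → Q1 → J2 → DC costs 64 (by enumerating all 60 distinct tours).
Excess = 72 − 64 = 8.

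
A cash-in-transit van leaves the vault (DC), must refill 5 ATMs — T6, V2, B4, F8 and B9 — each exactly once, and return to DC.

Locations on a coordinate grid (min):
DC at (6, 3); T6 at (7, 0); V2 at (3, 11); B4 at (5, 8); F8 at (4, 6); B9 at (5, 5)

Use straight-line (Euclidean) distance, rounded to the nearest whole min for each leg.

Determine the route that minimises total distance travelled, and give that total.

23 min — the shortest possible round trip.

There are 60 distinct closed tours to check (reversals are equivalent).
DC→T6→V2→B4→F8→B9→DC: 3+12+4+2+1+2 = 24
DC→T6→V2→B4→B9→F8→DC: 3+12+4+3+1+4 = 27
DC→T6→V2→F8→B4→B9→DC: 3+12+5+2+3+2 = 27
DC→T6→V2→F8→B9→B4→DC: 3+12+5+1+3+5 = 29
DC→T6→V2→B9→B4→F8→DC: 3+12+6+3+2+4 = 30
DC→T6→V2→B9→F8→B4→DC: 3+12+6+1+2+5 = 29
DC→T6→B4→V2→F8→B9→DC: 3+8+4+5+1+2 = 23
DC→T6→B4→V2→B9→F8→DC: 3+8+4+6+1+4 = 26
DC→T6→B4→F8→V2→B9→DC: 3+8+2+5+6+2 = 26
DC→T6→B4→F8→B9→V2→DC: 3+8+2+1+6+9 = 29
DC→T6→B4→B9→V2→F8→DC: 3+8+3+6+5+4 = 29
DC→T6→B4→B9→F8→V2→DC: 3+8+3+1+5+9 = 29
DC→T6→F8→V2→B4→B9→DC: 3+7+5+4+3+2 = 24
DC→T6→F8→V2→B9→B4→DC: 3+7+5+6+3+5 = 29
… (46 more)
The minimum is 23.
One optimal route: DC → T6 → B4 → V2 → F8 → B9 → DC (or its reverse).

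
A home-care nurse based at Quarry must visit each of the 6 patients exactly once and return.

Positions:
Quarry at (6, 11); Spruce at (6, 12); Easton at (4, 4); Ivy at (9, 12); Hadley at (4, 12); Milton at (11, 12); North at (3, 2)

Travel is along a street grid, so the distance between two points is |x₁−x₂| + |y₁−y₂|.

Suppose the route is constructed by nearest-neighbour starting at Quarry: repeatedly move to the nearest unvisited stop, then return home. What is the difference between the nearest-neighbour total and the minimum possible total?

From Quarry: Spruce=1, Hadley=3, Ivy=4, Milton=6, Easton=9, North=12 → choose Spruce (1).
From Spruce: Hadley=2, Ivy=3, Milton=5, Easton=10, North=13 → choose Hadley (2).
From Hadley: Ivy=5, Milton=7, Easton=8, North=11 → choose Ivy (5).
From Ivy: Milton=2, Easton=13, North=16 → choose Milton (2).
From Milton: Easton=15, North=18 → choose Easton (15).
From Easton: North=3 → choose North (3).
NN route Quarry → Spruce → Hadley → Ivy → Milton → Easton → North → Quarry costs 40.
Optimal: Quarry → Spruce → Ivy → Milton → Hadley → Easton → North → Quarry costs 36 (by enumerating all 360 distinct tours).
Excess = 40 − 36 = 4.

The nearest-neighbour route is 4 longer than optimal.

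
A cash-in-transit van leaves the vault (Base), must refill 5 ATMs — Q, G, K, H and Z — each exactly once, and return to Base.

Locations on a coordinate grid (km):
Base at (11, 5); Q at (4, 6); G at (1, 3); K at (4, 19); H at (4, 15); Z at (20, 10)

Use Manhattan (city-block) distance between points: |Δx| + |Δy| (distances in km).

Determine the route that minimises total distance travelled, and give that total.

Shortest round trip = 70 km.

Base-Q-G-K-H-Z-Base: 8+6+19+4+21+14 = 72
Base-Q-G-K-Z-H-Base: 8+6+19+25+21+17 = 96
Base-Q-G-H-K-Z-Base: 8+6+15+4+25+14 = 72
Base-Q-G-H-Z-K-Base: 8+6+15+21+25+21 = 96
Base-Q-G-Z-K-H-Base: 8+6+26+25+4+17 = 86
Base-Q-G-Z-H-K-Base: 8+6+26+21+4+21 = 86
Base-Q-K-G-H-Z-Base: 8+13+19+15+21+14 = 90
Base-Q-K-G-Z-H-Base: 8+13+19+26+21+17 = 104
Base-Q-K-H-G-Z-Base: 8+13+4+15+26+14 = 80
Base-Q-K-H-Z-G-Base: 8+13+4+21+26+12 = 84
Base-Q-K-Z-G-H-Base: 8+13+25+26+15+17 = 104
Base-Q-K-Z-H-G-Base: 8+13+25+21+15+12 = 94
Base-Q-H-G-K-Z-Base: 8+9+15+19+25+14 = 90
Base-Q-H-G-Z-K-Base: 8+9+15+26+25+21 = 104
… (46 more)
Base-G-Q-K-H-Z-Base: 12+6+13+4+21+14 = 70  ← best
The minimum is 70.
One optimal route: Base → G → Q → K → H → Z → Base (or its reverse).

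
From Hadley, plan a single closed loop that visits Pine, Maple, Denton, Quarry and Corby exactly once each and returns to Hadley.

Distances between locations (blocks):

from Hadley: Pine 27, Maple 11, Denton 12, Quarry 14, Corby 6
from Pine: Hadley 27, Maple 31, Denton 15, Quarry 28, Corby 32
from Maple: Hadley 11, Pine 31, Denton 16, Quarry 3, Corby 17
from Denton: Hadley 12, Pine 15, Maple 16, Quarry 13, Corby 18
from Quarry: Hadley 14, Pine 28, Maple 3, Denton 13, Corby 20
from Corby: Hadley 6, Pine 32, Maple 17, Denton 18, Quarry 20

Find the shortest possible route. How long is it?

There are 60 distinct closed tours to check (reversals are equivalent).
Hadley→Pine→Maple→Denton→Quarry→Corby→Hadley: 27+31+16+13+20+6 = 113
Hadley→Pine→Maple→Denton→Corby→Quarry→Hadley: 27+31+16+18+20+14 = 126
Hadley→Pine→Maple→Quarry→Denton→Corby→Hadley: 27+31+3+13+18+6 = 98
Hadley→Pine→Maple→Quarry→Corby→Denton→Hadley: 27+31+3+20+18+12 = 111
Hadley→Pine→Maple→Corby→Denton→Quarry→Hadley: 27+31+17+18+13+14 = 120
Hadley→Pine→Maple→Corby→Quarry→Denton→Hadley: 27+31+17+20+13+12 = 120
Hadley→Pine→Denton→Maple→Quarry→Corby→Hadley: 27+15+16+3+20+6 = 87
Hadley→Pine→Denton→Maple→Corby→Quarry→Hadley: 27+15+16+17+20+14 = 109
Hadley→Pine→Denton→Quarry→Maple→Corby→Hadley: 27+15+13+3+17+6 = 81
Hadley→Pine→Denton→Quarry→Corby→Maple→Hadley: 27+15+13+20+17+11 = 103
Hadley→Pine→Denton→Corby→Maple→Quarry→Hadley: 27+15+18+17+3+14 = 94
Hadley→Pine→Denton→Corby→Quarry→Maple→Hadley: 27+15+18+20+3+11 = 94
Hadley→Pine→Quarry→Maple→Denton→Corby→Hadley: 27+28+3+16+18+6 = 98
Hadley→Pine→Quarry→Maple→Corby→Denton→Hadley: 27+28+3+17+18+12 = 105
… (46 more)
Hadley→Maple→Quarry→Denton→Pine→Corby→Hadley: 11+3+13+15+32+6 = 80  ← best
The minimum is 80.
One optimal route: Hadley → Maple → Quarry → Denton → Pine → Corby → Hadley (or its reverse).

80 blocks — the shortest possible round trip.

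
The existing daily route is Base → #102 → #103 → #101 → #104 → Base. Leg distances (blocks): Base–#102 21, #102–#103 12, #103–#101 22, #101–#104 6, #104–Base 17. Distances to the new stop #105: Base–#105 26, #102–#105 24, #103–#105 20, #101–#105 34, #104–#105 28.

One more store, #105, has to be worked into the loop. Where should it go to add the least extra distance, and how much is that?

Minimum extra distance: 29 blocks, inserting #105 between Base and #102.

Insertion cost between consecutive stops i–j is d(i,#105) + d(#105,j) − d(i,j):
  between Base and #102: 26 + 24 − 21 = 29
  between #102 and #103: 24 + 20 − 12 = 32
  between #103 and #101: 20 + 34 − 22 = 32
  between #101 and #104: 34 + 28 − 6 = 56
  between #104 and Base: 28 + 26 − 17 = 37
Cheapest insertion is between Base and #102, adding 29.
New total = 78 + 29 = 107.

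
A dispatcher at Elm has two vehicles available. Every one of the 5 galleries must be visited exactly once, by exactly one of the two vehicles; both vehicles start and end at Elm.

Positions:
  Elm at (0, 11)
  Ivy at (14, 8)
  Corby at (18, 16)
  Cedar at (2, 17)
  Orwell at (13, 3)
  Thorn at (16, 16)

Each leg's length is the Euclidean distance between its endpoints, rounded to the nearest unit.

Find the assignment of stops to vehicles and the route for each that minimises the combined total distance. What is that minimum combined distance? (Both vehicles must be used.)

Check every non-empty split of the stops between the two vehicles; for each half take its own optimal tour:
  {Ivy} + {Corby, Cedar, Orwell, Thorn}: 28 + 51 = 79
  {Corby} + {Ivy, Cedar, Orwell, Thorn}: 38 + 48 = 86
  {Ivy, Corby} + {Cedar, Orwell, Thorn}: 42 + 48 = 90
  {Cedar} + {Ivy, Corby, Orwell, Thorn}: 12 + 48 = 60
  {Ivy, Cedar} + {Corby, Orwell, Thorn}: 35 + 48 = 83
  {Corby, Cedar} + {Ivy, Orwell, Thorn}: 41 + 45 = 86
  … (15 splits in total)
Best: vehicle 1 Elm → Cedar → Elm = 12; vehicle 2 Elm → Orwell → Ivy → Corby → Thorn → Elm = 48; combined 60.

Minimum combined distance: 60.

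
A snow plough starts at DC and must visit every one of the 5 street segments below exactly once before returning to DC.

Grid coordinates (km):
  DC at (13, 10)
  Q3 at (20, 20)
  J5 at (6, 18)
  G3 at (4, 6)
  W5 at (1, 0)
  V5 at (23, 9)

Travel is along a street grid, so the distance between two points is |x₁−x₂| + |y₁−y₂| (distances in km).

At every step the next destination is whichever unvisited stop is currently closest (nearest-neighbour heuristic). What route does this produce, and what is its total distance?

From DC: distances to unvisited — V5=11, G3=13, J5=15, Q3=17, W5=22. Nearest is V5 (11).
From V5: distances to unvisited — Q3=14, G3=22, J5=26, W5=31. Nearest is Q3 (14).
From Q3: distances to unvisited — J5=16, G3=30, W5=39. Nearest is J5 (16).
From J5: distances to unvisited — G3=14, W5=23. Nearest is G3 (14).
From G3: distances to unvisited — W5=9. Nearest is W5 (9).
Return W5→DC: 22.
Total = 11 + 14 + 16 + 14 + 9 + 22 = 86.

Nearest-neighbour total = 86 km; route DC → V5 → Q3 → J5 → G3 → W5 → DC.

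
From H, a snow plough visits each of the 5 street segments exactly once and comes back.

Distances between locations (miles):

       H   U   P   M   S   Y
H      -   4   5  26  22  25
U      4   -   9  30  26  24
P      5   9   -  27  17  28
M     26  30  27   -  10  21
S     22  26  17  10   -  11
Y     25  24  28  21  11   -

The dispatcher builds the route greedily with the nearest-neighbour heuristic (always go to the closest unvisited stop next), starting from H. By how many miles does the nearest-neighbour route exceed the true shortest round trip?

5 miles longer than the optimal tour.

H: U=4, P=5, S=22, Y=25, M=26 ⇒ U
U: P=9, Y=24, S=26, M=30 ⇒ P
P: S=17, M=27, Y=28 ⇒ S
S: M=10, Y=11 ⇒ M
M: Y=21 ⇒ Y
NN route H → U → P → S → M → Y → H costs 86.
Optimal: H → U → Y → M → S → P → H costs 81 (by enumerating all 60 distinct tours).
Excess = 86 − 81 = 5.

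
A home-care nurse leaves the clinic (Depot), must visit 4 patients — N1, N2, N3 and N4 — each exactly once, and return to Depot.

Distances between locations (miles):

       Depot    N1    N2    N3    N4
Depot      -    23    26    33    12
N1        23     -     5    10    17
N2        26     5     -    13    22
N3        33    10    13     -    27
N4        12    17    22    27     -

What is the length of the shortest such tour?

Depot - N1 - N2 - N3 - N4 - Depot: 23+5+13+27+12 = 80
Depot - N1 - N2 - N4 - N3 - Depot: 23+5+22+27+33 = 110
Depot - N1 - N3 - N2 - N4 - Depot: 23+10+13+22+12 = 80
Depot - N1 - N3 - N4 - N2 - Depot: 23+10+27+22+26 = 108
Depot - N1 - N4 - N2 - N3 - Depot: 23+17+22+13+33 = 108
Depot - N1 - N4 - N3 - N2 - Depot: 23+17+27+13+26 = 106
Depot - N2 - N1 - N3 - N4 - Depot: 26+5+10+27+12 = 80
Depot - N2 - N1 - N4 - N3 - Depot: 26+5+17+27+33 = 108
Depot - N2 - N3 - N1 - N4 - Depot: 26+13+10+17+12 = 78
Depot - N2 - N4 - N1 - N3 - Depot: 26+22+17+10+33 = 108
Depot - N3 - N1 - N2 - N4 - Depot: 33+10+5+22+12 = 82
Depot - N3 - N2 - N1 - N4 - Depot: 33+13+5+17+12 = 80
The minimum is 78.
One optimal route: Depot → N2 → N3 → N1 → N4 → Depot (or its reverse).

Minimum total distance: 78 miles.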